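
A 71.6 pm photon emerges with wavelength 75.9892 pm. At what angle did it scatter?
144.00°

First find the wavelength shift:
Δλ = λ' - λ = 75.9892 - 71.6 = 4.3892 pm

Using Δλ = λ_C(1 - cos θ), with λ_C = h/(m_e·c) ≈ 2.42631024 pm:
cos θ = 1 - Δλ/λ_C
cos θ = 1 - 4.3892/2.42631024
cos θ = -0.809002

θ = arccos(-0.809002)
θ = 144.00°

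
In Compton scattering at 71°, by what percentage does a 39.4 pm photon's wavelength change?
4.1533%

Calculate the Compton shift:
Δλ = λ_C(1 - cos(71°))
Δλ = 2.4263 × (1 - cos(71°))
Δλ = 2.4263 × 0.6744
Δλ = 1.6364 pm

Percentage change:
(Δλ/λ₀) × 100 = (1.6364/39.4) × 100
= 4.1533%

(Intermediate values are shown rounded; full precision is carried through to the final answer.)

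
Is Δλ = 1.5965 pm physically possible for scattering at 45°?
No, inconsistent

Calculate the expected shift for θ = 45°:

Δλ_expected = λ_C(1 - cos(45°))
Δλ_expected = 2.4263 × (1 - cos(45°))
Δλ_expected = 2.4263 × 0.2929
Δλ_expected = 0.7106 pm

Given shift: 1.5965 pm
Expected shift: 0.7106 pm
Difference: 0.8858 pm

The values do not match. The given shift corresponds to θ ≈ 70.0°, not 45°.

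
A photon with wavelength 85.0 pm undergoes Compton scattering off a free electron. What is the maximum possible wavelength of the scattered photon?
89.8526 pm (at θ = 180°)

The Compton shift is Δλ = λ_C(1 − cos θ).

Since cos θ ranges from −1 to 1, the factor (1 − cos θ) ranges from 0 to 2; the maximum shift occurs at θ = 180° (backscattering):
Δλ_max = 2λ_C = 2 × 2.4263 pm = 4.8526 pm

Maximum scattered wavelength:
λ'_max = λ₀ + Δλ_max = 85.0 + 4.8526 = 89.8526 pm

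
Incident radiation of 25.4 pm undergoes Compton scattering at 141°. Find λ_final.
29.7119 pm

Using the Compton scattering formula:
λ' = λ + Δλ = λ + λ_C(1 - cos θ)

Given:
- Initial wavelength λ = 25.4 pm
- Scattering angle θ = 141°
- Compton wavelength λ_C ≈ 2.4263 pm

Calculate the shift:
Δλ = 2.4263 × (1 - cos(141°))
Δλ = 2.4263 × 1.7771
Δλ = 4.3119 pm

Final wavelength:
λ' = 25.4 + 4.3119 = 29.7119 pm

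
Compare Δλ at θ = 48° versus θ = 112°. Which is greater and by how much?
112° produces the larger shift by a factor of 4.155

Calculate both shifts using Δλ = λ_C(1 - cos θ):

For θ₁ = 48°:
Δλ₁ = 2.4263 × (1 - cos(48°))
Δλ₁ = 2.4263 × 0.3309
Δλ₁ = 0.8028 pm

For θ₂ = 112°:
Δλ₂ = 2.4263 × (1 - cos(112°))
Δλ₂ = 2.4263 × 1.3746
Δλ₂ = 3.3352 pm

The 112° angle produces the larger shift.
Ratio: 3.3352/0.8028 = 4.155

(Intermediate values are shown rounded; full precision is carried through to the final answer.)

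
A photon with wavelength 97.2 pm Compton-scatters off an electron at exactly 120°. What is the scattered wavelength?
100.8395 pm

Using the Compton formula: λ' = λ + λ_C(1 − cos θ)

For θ = 120°, cos θ = -1/2 (exact) = -0.5000, so:
1 − cos 120° = 1 − (-1/2) = 1.5000

Δλ = λ_C × 1.5000 = 2.4263 × 1.5000 = 3.6395 pm

λ' = 97.2 + 3.6395 = 100.8395 pm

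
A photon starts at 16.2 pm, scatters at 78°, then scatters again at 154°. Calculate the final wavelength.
22.7289 pm

Apply Compton shift twice:

First scattering at θ₁ = 78°:
Δλ₁ = λ_C(1 - cos(78°))
Δλ₁ = 2.4263 × 0.7921
Δλ₁ = 1.9219 pm

After first scattering:
λ₁ = 16.2 + 1.9219 = 18.1219 pm

Second scattering at θ₂ = 154°:
Δλ₂ = λ_C(1 - cos(154°))
Δλ₂ = 2.4263 × 1.8988
Δλ₂ = 4.6071 pm

Final wavelength:
λ₂ = 18.1219 + 4.6071 = 22.7289 pm

Total shift: Δλ_total = 1.9219 + 4.6071 = 6.5289 pm

(Intermediate values are shown rounded; full precision is carried through to the final answer.)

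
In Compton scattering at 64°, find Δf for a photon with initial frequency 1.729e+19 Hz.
1.260e+18 Hz (decrease)

Convert frequency to wavelength (c = 299792458 m/s):
λ₀ = c/f₀ = 299792458/1.729e+19 = 1.7339066e-11 m = 17.3391 pm

Calculate Compton shift:
Δλ = λ_C(1 - cos(64°)) = 1.3627 pm

Final wavelength:
λ' = λ₀ + Δλ = 17.3391 + 1.3627 = 18.7018 pm

Final frequency:
f' = c/λ' = 299792458/1.8701752e-11 = 1.6030180e+19 Hz

Frequency shift (decrease):
Δf = f₀ - f' = 1.729e+19 - 1.6030180e+19 = 1.260e+18 Hz

(Intermediate values are shown rounded; full precision is carried through to the final answer.)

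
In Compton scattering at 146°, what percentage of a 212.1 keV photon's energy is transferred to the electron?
0.4316 (or 43.16%)

Calculate initial and final photon energies:

Initial: E₀ = 212.1 keV → λ₀ = 5.8456 pm
Compton shift: Δλ = 4.4378 pm
Final wavelength: λ' = 10.2834 pm
Final energy: E' = 120.5677 keV

Fractional energy loss:
(E₀ - E')/E₀ = (212.1000 - 120.5677)/212.1000
= 91.5323/212.1000
= 0.4316
= 43.16%

(Intermediate values are shown rounded; full precision is carried through to the final answer.)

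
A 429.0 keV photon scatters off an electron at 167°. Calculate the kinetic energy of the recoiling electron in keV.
267.5729 keV

By energy conservation: K_e = E_initial - E_final

First find the scattered photon energy:
Initial wavelength: λ = hc/E = 2.8901 pm
Compton shift: Δλ = λ_C(1 - cos(167°)) = 4.7904 pm
Final wavelength: λ' = 2.8901 + 4.7904 = 7.6805 pm
Final photon energy: E' = hc/λ' = 161.4271 keV

Electron kinetic energy:
K_e = E - E' = 429.0000 - 161.4271 = 267.5729 keV

(Intermediate values are shown rounded; full precision is carried through to the final answer.)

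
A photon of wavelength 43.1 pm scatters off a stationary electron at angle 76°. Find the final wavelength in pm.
44.9393 pm

Using the Compton scattering formula:
λ' = λ + Δλ = λ + λ_C(1 - cos θ)

Given:
- Initial wavelength λ = 43.1 pm
- Scattering angle θ = 76°
- Compton wavelength λ_C ≈ 2.4263 pm

Calculate the shift:
Δλ = 2.4263 × (1 - cos(76°))
Δλ = 2.4263 × 0.7581
Δλ = 1.8393 pm

Final wavelength:
λ' = 43.1 + 1.8393 = 44.9393 pm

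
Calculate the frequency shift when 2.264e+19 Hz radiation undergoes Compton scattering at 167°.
6.015e+18 Hz (decrease)

Convert frequency to wavelength (c = 299792458 m/s):
λ₀ = c/f₀ = 299792458/2.264e+19 = 1.3241716e-11 m = 13.2417 pm

Calculate Compton shift:
Δλ = λ_C(1 - cos(167°)) = 4.7904 pm

Final wavelength:
λ' = λ₀ + Δλ = 13.2417 + 4.7904 = 18.0322 pm

Final frequency:
f' = c/λ' = 299792458/1.8032151e-11 = 1.6625441e+19 Hz

Frequency shift (decrease):
Δf = f₀ - f' = 2.264e+19 - 1.6625441e+19 = 6.015e+18 Hz

(Intermediate values are shown rounded; full precision is carried through to the final answer.)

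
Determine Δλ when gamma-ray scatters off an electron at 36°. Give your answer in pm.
0.4634 pm

Using the Compton scattering formula:
Δλ = λ_C(1 - cos θ)

where λ_C = h/(m_e·c) ≈ 2.4263 pm is the Compton wavelength of an electron.

For θ = 36°:
cos(36°) = 0.8090
1 - cos(36°) = 0.1910

Δλ = 2.4263 × 0.1910
Δλ = 0.4634 pm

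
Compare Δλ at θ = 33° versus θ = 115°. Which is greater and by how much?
115° produces the larger shift by a factor of 8.818

Calculate both shifts using Δλ = λ_C(1 - cos θ):

For θ₁ = 33°:
Δλ₁ = 2.4263 × (1 - cos(33°))
Δλ₁ = 2.4263 × 0.1613
Δλ₁ = 0.3914 pm

For θ₂ = 115°:
Δλ₂ = 2.4263 × (1 - cos(115°))
Δλ₂ = 2.4263 × 1.4226
Δλ₂ = 3.4517 pm

The 115° angle produces the larger shift.
Ratio: 3.4517/0.3914 = 8.818

(Intermediate values are shown rounded; full precision is carried through to the final answer.)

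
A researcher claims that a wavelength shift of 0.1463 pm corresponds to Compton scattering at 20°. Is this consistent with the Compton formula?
Yes, consistent

Calculate the expected shift for θ = 20°:

Δλ_expected = λ_C(1 - cos(20°))
Δλ_expected = 2.4263 × (1 - cos(20°))
Δλ_expected = 2.4263 × 0.0603
Δλ_expected = 0.1463 pm

Given shift: 0.1463 pm
Expected shift: 0.1463 pm
Difference: 0.0000 pm

The values match. This is consistent with Compton scattering at the stated angle.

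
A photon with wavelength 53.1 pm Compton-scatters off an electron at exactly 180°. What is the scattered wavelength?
57.9526 pm

Using the Compton formula: λ' = λ + λ_C(1 − cos θ)

For θ = 180°, cos θ = -1 (exact) = -1.0000, so:
1 − cos 180° = 1 − (-1) = 2.0000

Δλ = λ_C × 2.0000 = 2.4263 × 2.0000 = 4.8526 pm

λ' = 53.1 + 4.8526 = 57.9526 pm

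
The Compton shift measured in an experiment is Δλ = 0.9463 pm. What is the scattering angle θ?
52.41°

From the Compton formula Δλ = λ_C(1 - cos θ), we can solve for θ:

cos θ = 1 - Δλ/λ_C

Given:
- Δλ = 0.9463 pm
- λ_C = h/(m_e·c) ≈ 2.42631024 pm

cos θ = 1 - 0.9463/2.42631024
cos θ = 1 - 0.390016
cos θ = 0.609984

θ = arccos(0.609984)
θ = 52.41°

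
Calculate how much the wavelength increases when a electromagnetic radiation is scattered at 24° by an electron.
0.2098 pm

Using the Compton scattering formula:
Δλ = λ_C(1 - cos θ)

where λ_C = h/(m_e·c) ≈ 2.4263 pm is the Compton wavelength of an electron.

For θ = 24°:
cos(24°) = 0.9135
1 - cos(24°) = 0.0865

Δλ = 2.4263 × 0.0865
Δλ = 0.2098 pm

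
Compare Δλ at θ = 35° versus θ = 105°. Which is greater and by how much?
105° produces the larger shift by a factor of 6.961

Calculate both shifts using Δλ = λ_C(1 - cos θ):

For θ₁ = 35°:
Δλ₁ = 2.4263 × (1 - cos(35°))
Δλ₁ = 2.4263 × 0.1808
Δλ₁ = 0.4388 pm

For θ₂ = 105°:
Δλ₂ = 2.4263 × (1 - cos(105°))
Δλ₂ = 2.4263 × 1.2588
Δλ₂ = 3.0543 pm

The 105° angle produces the larger shift.
Ratio: 3.0543/0.4388 = 6.961

(Intermediate values are shown rounded; full precision is carried through to the final answer.)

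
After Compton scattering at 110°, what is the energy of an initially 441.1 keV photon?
204.3599 keV

First convert energy to wavelength:
λ = hc/E, with hc ≈ 1239.842 keV·pm (i.e. 1239.842 eV·nm)

For E = 441.1 keV = 441100 eV:
λ = 1239.842 keV·pm / 441.1 keV
λ = 2.8108 pm

Calculate the Compton shift:
Δλ = λ_C(1 - cos(110°)) = 2.4263 × 1.3420
Δλ = 3.2562 pm

Final wavelength:
λ' = 2.8108 + 3.2562 = 6.0670 pm

Final energy:
E' = hc/λ' = 1239.842 / 6.0670 = 204.3599 keV

(Intermediate values are shown rounded; full precision is carried through to the final answer.)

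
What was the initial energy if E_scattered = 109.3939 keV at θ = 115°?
157.2999 keV

Convert final energy to wavelength (hc ≈ 1239.842 keV·pm):
λ' = hc/E' = 1239.842 / 109.3939 = 11.3337 pm

Calculate the Compton shift:
Δλ = λ_C(1 - cos(115°))
Δλ = 2.4263 × (1 - cos(115°))
Δλ = 3.4517 pm

Initial wavelength:
λ = λ' - Δλ = 11.3337 - 3.4517 = 7.8820 pm

Initial energy:
E = hc/λ = 1239.842 / 7.8820 = 157.2999 keV

(Intermediate values are shown rounded; full precision is carried through to the final answer.)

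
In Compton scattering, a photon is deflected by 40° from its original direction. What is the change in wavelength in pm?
0.5676 pm

Using the Compton scattering formula:
Δλ = λ_C(1 - cos θ)

where λ_C = h/(m_e·c) ≈ 2.4263 pm is the Compton wavelength of an electron.

For θ = 40°:
cos(40°) = 0.7660
1 - cos(40°) = 0.2340

Δλ = 2.4263 × 0.2340
Δλ = 0.5676 pm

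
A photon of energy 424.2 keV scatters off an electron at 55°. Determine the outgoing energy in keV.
313.2961 keV

First convert energy to wavelength:
λ = hc/E, with hc ≈ 1239.842 keV·pm (i.e. 1239.842 eV·nm)

For E = 424.2 keV = 424200 eV:
λ = 1239.842 keV·pm / 424.2 keV
λ = 2.9228 pm

Calculate the Compton shift:
Δλ = λ_C(1 - cos(55°)) = 2.4263 × 0.4264
Δλ = 1.0346 pm

Final wavelength:
λ' = 2.9228 + 1.0346 = 3.9574 pm

Final energy:
E' = hc/λ' = 1239.842 / 3.9574 = 313.2961 keV

(Intermediate values are shown rounded; full precision is carried through to the final answer.)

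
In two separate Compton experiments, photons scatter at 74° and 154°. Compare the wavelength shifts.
154° produces the larger shift by a factor of 2.621

Calculate both shifts using Δλ = λ_C(1 - cos θ):

For θ₁ = 74°:
Δλ₁ = 2.4263 × (1 - cos(74°))
Δλ₁ = 2.4263 × 0.7244
Δλ₁ = 1.7575 pm

For θ₂ = 154°:
Δλ₂ = 2.4263 × (1 - cos(154°))
Δλ₂ = 2.4263 × 1.8988
Δλ₂ = 4.6071 pm

The 154° angle produces the larger shift.
Ratio: 4.6071/1.7575 = 2.621

(Intermediate values are shown rounded; full precision is carried through to the final answer.)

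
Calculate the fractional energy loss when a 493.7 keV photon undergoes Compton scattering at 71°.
0.3945 (or 39.45%)

Calculate initial and final photon energies:

Initial: E₀ = 493.7 keV → λ₀ = 2.5113 pm
Compton shift: Δλ = 1.6364 pm
Final wavelength: λ' = 4.1477 pm
Final energy: E' = 298.9222 keV

Fractional energy loss:
(E₀ - E')/E₀ = (493.7000 - 298.9222)/493.7000
= 194.7778/493.7000
= 0.3945
= 39.45%

(Intermediate values are shown rounded; full precision is carried through to the final answer.)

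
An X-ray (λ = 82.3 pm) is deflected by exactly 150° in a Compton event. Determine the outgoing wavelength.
86.8276 pm

Using the Compton formula: λ' = λ + λ_C(1 − cos θ)

For θ = 150°, cos θ = -√3/2 (exact) ≈ -0.8660, so:
1 − cos 150° = 1 − (-√3/2) ≈ 1.8660

Δλ = λ_C × 1.8660 = 2.4263 × 1.8660 = 4.5276 pm

λ' = 82.3 + 4.5276 = 86.8276 pm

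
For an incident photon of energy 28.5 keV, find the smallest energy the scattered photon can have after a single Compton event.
25.6400 keV (at θ = 180°)

The scattered photon has minimum energy when its wavelength is maximum, i.e., when the Compton shift Δλ = λ_C(1 − cos θ) is maximum. This occurs at θ = 180° (backscattering), giving Δλ_max = 2λ_C = 4.8526 pm.

Initial wavelength: λ₀ = hc/E₀ = 43.5032 pm
Maximum final wavelength: λ'_max = λ₀ + 2λ_C = 43.5032 + 4.8526 = 48.3558 pm
Minimum final energy: E'_min = hc/λ'_max = 25.6400 keV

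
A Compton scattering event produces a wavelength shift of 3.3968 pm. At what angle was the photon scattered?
113.58°

From the Compton formula Δλ = λ_C(1 - cos θ), we can solve for θ:

cos θ = 1 - Δλ/λ_C

Given:
- Δλ = 3.3968 pm
- λ_C = h/(m_e·c) ≈ 2.42631024 pm

cos θ = 1 - 3.3968/2.42631024
cos θ = 1 - 1.399986
cos θ = -0.399986

θ = arccos(-0.399986)
θ = 113.58°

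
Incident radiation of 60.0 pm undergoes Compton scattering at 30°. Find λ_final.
60.3251 pm

Using the Compton scattering formula:
λ' = λ + Δλ = λ + λ_C(1 - cos θ)

Given:
- Initial wavelength λ = 60.0 pm
- Scattering angle θ = 30°
- Compton wavelength λ_C ≈ 2.4263 pm

Calculate the shift:
Δλ = 2.4263 × (1 - cos(30°))
Δλ = 2.4263 × 0.1340
Δλ = 0.3251 pm

Final wavelength:
λ' = 60.0 + 0.3251 = 60.3251 pm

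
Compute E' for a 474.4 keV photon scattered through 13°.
463.3744 keV

First convert energy to wavelength:
λ = hc/E, with hc ≈ 1239.842 keV·pm (i.e. 1239.842 eV·nm)

For E = 474.4 keV = 474400 eV:
λ = 1239.842 keV·pm / 474.4 keV
λ = 2.6135 pm

Calculate the Compton shift:
Δλ = λ_C(1 - cos(13°)) = 2.4263 × 0.0256
Δλ = 0.0622 pm

Final wavelength:
λ' = 2.6135 + 0.0622 = 2.6757 pm

Final energy:
E' = hc/λ' = 1239.842 / 2.6757 = 463.3744 keV

(Intermediate values are shown rounded; full precision is carried through to the final answer.)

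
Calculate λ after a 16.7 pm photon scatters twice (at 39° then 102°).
20.1715 pm

Apply Compton shift twice:

First scattering at θ₁ = 39°:
Δλ₁ = λ_C(1 - cos(39°))
Δλ₁ = 2.4263 × 0.2229
Δλ₁ = 0.5407 pm

After first scattering:
λ₁ = 16.7 + 0.5407 = 17.2407 pm

Second scattering at θ₂ = 102°:
Δλ₂ = λ_C(1 - cos(102°))
Δλ₂ = 2.4263 × 1.2079
Δλ₂ = 2.9308 pm

Final wavelength:
λ₂ = 17.2407 + 2.9308 = 20.1715 pm

Total shift: Δλ_total = 0.5407 + 2.9308 = 3.4715 pm

(Intermediate values are shown rounded; full precision is carried through to the final answer.)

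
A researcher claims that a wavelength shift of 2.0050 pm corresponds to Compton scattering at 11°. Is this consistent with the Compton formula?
No, inconsistent

Calculate the expected shift for θ = 11°:

Δλ_expected = λ_C(1 - cos(11°))
Δλ_expected = 2.4263 × (1 - cos(11°))
Δλ_expected = 2.4263 × 0.0184
Δλ_expected = 0.0446 pm

Given shift: 2.0050 pm
Expected shift: 0.0446 pm
Difference: 1.9604 pm

The values do not match. The given shift corresponds to θ ≈ 80.0°, not 11°.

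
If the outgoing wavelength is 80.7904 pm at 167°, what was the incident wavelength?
76.0000 pm

From λ' = λ + Δλ, we have λ = λ' - Δλ

First calculate the Compton shift:
Δλ = λ_C(1 - cos θ)
Δλ = 2.4263 × (1 - cos(167°))
Δλ = 2.4263 × 1.9744
Δλ = 4.7904 pm

Initial wavelength:
λ = λ' - Δλ
λ = 80.7904 - 4.7904
λ = 76.0000 pm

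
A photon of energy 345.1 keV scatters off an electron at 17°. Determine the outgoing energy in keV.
335.2082 keV

First convert energy to wavelength:
λ = hc/E, with hc ≈ 1239.842 keV·pm (i.e. 1239.842 eV·nm)

For E = 345.1 keV = 345100 eV:
λ = 1239.842 keV·pm / 345.1 keV
λ = 3.5927 pm

Calculate the Compton shift:
Δλ = λ_C(1 - cos(17°)) = 2.4263 × 0.0437
Δλ = 0.1060 pm

Final wavelength:
λ' = 3.5927 + 0.1060 = 3.6987 pm

Final energy:
E' = hc/λ' = 1239.842 / 3.6987 = 335.2082 keV

(Intermediate values are shown rounded; full precision is carried through to the final answer.)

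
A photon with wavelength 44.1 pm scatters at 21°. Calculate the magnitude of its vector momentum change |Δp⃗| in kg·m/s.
5.4665e-24 kg·m/s

Photon momentum magnitude is p = h/λ.

Initial momentum:
p₀ = h/λ = 6.6261e-34/4.4100e-11 = 1.5025e-23 kg·m/s

After scattering:
λ' = λ + Δλ = 44.1 + 0.1612 = 44.2612 pm
p' = h/λ' = 6.6261e-34/4.4261e-11 = 1.4970e-23 kg·m/s

Momentum is a vector; the scattered photon's direction makes angle θ = 21° with the incident direction. The magnitude of the vector change Δp⃗ = p⃗₀ − p⃗' is found from the law of cosines:
|Δp⃗|² = p₀² + p'² − 2p₀p'cos θ
|Δp⃗|² = (1.5025e-23)² + (1.4970e-23)² − 2·1.5025e-23·1.4970e-23·cos(21°)
|Δp⃗| = 5.4665e-24 kg·m/s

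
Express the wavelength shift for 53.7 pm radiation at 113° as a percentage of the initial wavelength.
6.2837%

Calculate the Compton shift:
Δλ = λ_C(1 - cos(113°))
Δλ = 2.4263 × (1 - cos(113°))
Δλ = 2.4263 × 1.3907
Δλ = 3.3743 pm

Percentage change:
(Δλ/λ₀) × 100 = (3.3743/53.7) × 100
= 6.2837%

(Intermediate values are shown rounded; full precision is carried through to the final answer.)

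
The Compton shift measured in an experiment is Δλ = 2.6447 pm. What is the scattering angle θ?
95.16°

From the Compton formula Δλ = λ_C(1 - cos θ), we can solve for θ:

cos θ = 1 - Δλ/λ_C

Given:
- Δλ = 2.6447 pm
- λ_C = h/(m_e·c) ≈ 2.42631024 pm

cos θ = 1 - 2.6447/2.42631024
cos θ = 1 - 1.090009
cos θ = -0.090009

θ = arccos(-0.090009)
θ = 95.16°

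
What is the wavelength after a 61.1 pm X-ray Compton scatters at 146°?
65.5378 pm

Using the Compton scattering formula:
λ' = λ + Δλ = λ + λ_C(1 - cos θ)

Given:
- Initial wavelength λ = 61.1 pm
- Scattering angle θ = 146°
- Compton wavelength λ_C ≈ 2.4263 pm

Calculate the shift:
Δλ = 2.4263 × (1 - cos(146°))
Δλ = 2.4263 × 1.8290
Δλ = 4.4378 pm

Final wavelength:
λ' = 61.1 + 4.4378 = 65.5378 pm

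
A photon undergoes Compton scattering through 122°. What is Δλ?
3.7121 pm

Using the Compton scattering formula:
Δλ = λ_C(1 - cos θ)

where λ_C = h/(m_e·c) ≈ 2.4263 pm is the Compton wavelength of an electron.

For θ = 122°:
cos(122°) = -0.5299
1 - cos(122°) = 1.5299

Δλ = 2.4263 × 1.5299
Δλ = 3.7121 pm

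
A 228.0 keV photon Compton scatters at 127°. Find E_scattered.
132.9674 keV

First convert energy to wavelength:
λ = hc/E, with hc ≈ 1239.842 keV·pm (i.e. 1239.842 eV·nm)

For E = 228.0 keV = 228000 eV:
λ = 1239.842 keV·pm / 228.0 keV
λ = 5.4379 pm

Calculate the Compton shift:
Δλ = λ_C(1 - cos(127°)) = 2.4263 × 1.6018
Δλ = 3.8865 pm

Final wavelength:
λ' = 5.4379 + 3.8865 = 9.3244 pm

Final energy:
E' = hc/λ' = 1239.842 / 9.3244 = 132.9674 keV

(Intermediate values are shown rounded; full precision is carried through to the final answer.)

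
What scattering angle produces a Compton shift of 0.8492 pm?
49.46°

From the Compton formula Δλ = λ_C(1 - cos θ), we can solve for θ:

cos θ = 1 - Δλ/λ_C

Given:
- Δλ = 0.8492 pm
- λ_C = h/(m_e·c) ≈ 2.42631024 pm

cos θ = 1 - 0.8492/2.42631024
cos θ = 1 - 0.349996
cos θ = 0.650004

θ = arccos(0.650004)
θ = 49.46°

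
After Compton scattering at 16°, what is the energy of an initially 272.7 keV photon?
267.1766 keV

First convert energy to wavelength:
λ = hc/E, with hc ≈ 1239.842 keV·pm (i.e. 1239.842 eV·nm)

For E = 272.7 keV = 272700 eV:
λ = 1239.842 keV·pm / 272.7 keV
λ = 4.5465 pm

Calculate the Compton shift:
Δλ = λ_C(1 - cos(16°)) = 2.4263 × 0.0387
Δλ = 0.0940 pm

Final wavelength:
λ' = 4.5465 + 0.0940 = 4.6405 pm

Final energy:
E' = hc/λ' = 1239.842 / 4.6405 = 267.1766 keV

(Intermediate values are shown rounded; full precision is carried through to the final answer.)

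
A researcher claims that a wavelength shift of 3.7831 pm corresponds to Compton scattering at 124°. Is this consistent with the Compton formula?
Yes, consistent

Calculate the expected shift for θ = 124°:

Δλ_expected = λ_C(1 - cos(124°))
Δλ_expected = 2.4263 × (1 - cos(124°))
Δλ_expected = 2.4263 × 1.5592
Δλ_expected = 3.7831 pm

Given shift: 3.7831 pm
Expected shift: 3.7831 pm
Difference: 0.0000 pm

The values match. This is consistent with Compton scattering at the stated angle.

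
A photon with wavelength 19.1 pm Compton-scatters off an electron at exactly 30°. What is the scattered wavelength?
19.4251 pm

Using the Compton formula: λ' = λ + λ_C(1 − cos θ)

For θ = 30°, cos θ = √3/2 (exact) ≈ 0.8660, so:
1 − cos 30° = 1 − (√3/2) ≈ 0.1340

Δλ = λ_C × 0.1340 = 2.4263 × 0.1340 = 0.3251 pm

λ' = 19.1 + 0.3251 = 19.4251 pm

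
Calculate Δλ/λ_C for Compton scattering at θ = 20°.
0.0603 λ_C

The Compton shift formula is:
Δλ = λ_C(1 - cos θ)

Dividing both sides by λ_C:
Δλ/λ_C = 1 - cos θ

For θ = 20°:
Δλ/λ_C = 1 - cos(20°)
Δλ/λ_C = 1 - 0.9397
Δλ/λ_C = 0.0603

This means the shift is 0.0603 × λ_C = 0.1463 pm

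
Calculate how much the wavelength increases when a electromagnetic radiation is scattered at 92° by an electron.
2.5110 pm

Using the Compton scattering formula:
Δλ = λ_C(1 - cos θ)

where λ_C = h/(m_e·c) ≈ 2.4263 pm is the Compton wavelength of an electron.

For θ = 92°:
cos(92°) = -0.0349
1 - cos(92°) = 1.0349

Δλ = 2.4263 × 1.0349
Δλ = 2.5110 pm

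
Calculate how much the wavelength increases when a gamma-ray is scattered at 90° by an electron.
2.4263 pm

Using the Compton scattering formula:
Δλ = λ_C(1 - cos θ)

where λ_C = h/(m_e·c) ≈ 2.4263 pm is the Compton wavelength of an electron.

For θ = 90°:
cos(90°) = 0.0000
1 - cos(90°) = 1.0000

Δλ = 2.4263 × 1.0000
Δλ = 2.4263 pm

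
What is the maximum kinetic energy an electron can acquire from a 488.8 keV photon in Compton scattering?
321.0071 keV

Maximum energy transfer occurs at θ = 180° (backscattering).

Initial photon: E₀ = 488.8 keV → λ₀ = 2.5365 pm

Maximum Compton shift (at 180°):
Δλ_max = 2λ_C = 2 × 2.4263 = 4.8526 pm

Final wavelength:
λ' = 2.5365 + 4.8526 = 7.3891 pm

Minimum photon energy (maximum energy to electron):
E'_min = hc/λ' = 167.7929 keV

Maximum electron kinetic energy:
K_max = E₀ - E'_min = 488.8000 - 167.7929 = 321.0071 keV

(Intermediate values are shown rounded; full precision is carried through to the final answer.)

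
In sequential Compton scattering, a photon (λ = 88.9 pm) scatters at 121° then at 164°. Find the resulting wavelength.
97.3346 pm

Apply Compton shift twice:

First scattering at θ₁ = 121°:
Δλ₁ = λ_C(1 - cos(121°))
Δλ₁ = 2.4263 × 1.5150
Δλ₁ = 3.6760 pm

After first scattering:
λ₁ = 88.9 + 3.6760 = 92.5760 pm

Second scattering at θ₂ = 164°:
Δλ₂ = λ_C(1 - cos(164°))
Δλ₂ = 2.4263 × 1.9613
Δλ₂ = 4.7586 pm

Final wavelength:
λ₂ = 92.5760 + 4.7586 = 97.3346 pm

Total shift: Δλ_total = 3.6760 + 4.7586 = 8.4346 pm

(Intermediate values are shown rounded; full precision is carried through to the final answer.)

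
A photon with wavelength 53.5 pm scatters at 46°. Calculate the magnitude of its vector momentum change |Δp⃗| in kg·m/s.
9.6137e-24 kg·m/s

Photon momentum magnitude is p = h/λ.

Initial momentum:
p₀ = h/λ = 6.6261e-34/5.3500e-11 = 1.2385e-23 kg·m/s

After scattering:
λ' = λ + Δλ = 53.5 + 0.7409 = 54.2409 pm
p' = h/λ' = 6.6261e-34/5.4241e-11 = 1.2216e-23 kg·m/s

Momentum is a vector; the scattered photon's direction makes angle θ = 46° with the incident direction. The magnitude of the vector change Δp⃗ = p⃗₀ − p⃗' is found from the law of cosines:
|Δp⃗|² = p₀² + p'² − 2p₀p'cos θ
|Δp⃗|² = (1.2385e-23)² + (1.2216e-23)² − 2·1.2385e-23·1.2216e-23·cos(46°)
|Δp⃗| = 9.6137e-24 kg·m/s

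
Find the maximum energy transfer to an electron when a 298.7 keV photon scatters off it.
160.9920 keV

Maximum energy transfer occurs at θ = 180° (backscattering).

Initial photon: E₀ = 298.7 keV → λ₀ = 4.1508 pm

Maximum Compton shift (at 180°):
Δλ_max = 2λ_C = 2 × 2.4263 = 4.8526 pm

Final wavelength:
λ' = 4.1508 + 4.8526 = 9.0034 pm

Minimum photon energy (maximum energy to electron):
E'_min = hc/λ' = 137.7080 keV

Maximum electron kinetic energy:
K_max = E₀ - E'_min = 298.7000 - 137.7080 = 160.9920 keV

(Intermediate values are shown rounded; full precision is carried through to the final answer.)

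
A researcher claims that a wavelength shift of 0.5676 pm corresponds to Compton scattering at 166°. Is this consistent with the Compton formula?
No, inconsistent

Calculate the expected shift for θ = 166°:

Δλ_expected = λ_C(1 - cos(166°))
Δλ_expected = 2.4263 × (1 - cos(166°))
Δλ_expected = 2.4263 × 1.9703
Δλ_expected = 4.7805 pm

Given shift: 0.5676 pm
Expected shift: 4.7805 pm
Difference: 4.2129 pm

The values do not match. The given shift corresponds to θ ≈ 40.0°, not 166°.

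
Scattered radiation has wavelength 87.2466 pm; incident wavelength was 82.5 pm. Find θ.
163.00°

First find the wavelength shift:
Δλ = λ' - λ = 87.2466 - 82.5 = 4.7466 pm

Using Δλ = λ_C(1 - cos θ), with λ_C = h/(m_e·c) ≈ 2.42631024 pm:
cos θ = 1 - Δλ/λ_C
cos θ = 1 - 4.7466/2.42631024
cos θ = -0.956304

θ = arccos(-0.956304)
θ = 163.00°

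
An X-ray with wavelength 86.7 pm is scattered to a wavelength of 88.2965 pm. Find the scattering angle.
70.00°

First find the wavelength shift:
Δλ = λ' - λ = 88.2965 - 86.7 = 1.5965 pm

Using Δλ = λ_C(1 - cos θ), with λ_C = h/(m_e·c) ≈ 2.42631024 pm:
cos θ = 1 - Δλ/λ_C
cos θ = 1 - 1.5965/2.42631024
cos θ = 0.342005

θ = arccos(0.342005)
θ = 70.00°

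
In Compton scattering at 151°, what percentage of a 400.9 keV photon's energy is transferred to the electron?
0.5953 (or 59.53%)

Calculate initial and final photon energies:

Initial: E₀ = 400.9 keV → λ₀ = 3.0926 pm
Compton shift: Δλ = 4.5484 pm
Final wavelength: λ' = 7.6411 pm
Final energy: E' = 162.2606 keV

Fractional energy loss:
(E₀ - E')/E₀ = (400.9000 - 162.2606)/400.9000
= 238.6394/400.9000
= 0.5953
= 59.53%

(Intermediate values are shown rounded; full precision is carried through to the final answer.)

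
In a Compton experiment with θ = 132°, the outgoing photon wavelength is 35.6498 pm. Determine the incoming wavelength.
31.6000 pm

From λ' = λ + Δλ, we have λ = λ' - Δλ

First calculate the Compton shift:
Δλ = λ_C(1 - cos θ)
Δλ = 2.4263 × (1 - cos(132°))
Δλ = 2.4263 × 1.6691
Δλ = 4.0498 pm

Initial wavelength:
λ = λ' - Δλ
λ = 35.6498 - 4.0498
λ = 31.6000 pm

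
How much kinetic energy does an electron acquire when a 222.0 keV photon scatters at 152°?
99.8901 keV

By energy conservation: K_e = E_initial - E_final

First find the scattered photon energy:
Initial wavelength: λ = hc/E = 5.5849 pm
Compton shift: Δλ = λ_C(1 - cos(152°)) = 4.5686 pm
Final wavelength: λ' = 5.5849 + 4.5686 = 10.1535 pm
Final photon energy: E' = hc/λ' = 122.1099 keV

Electron kinetic energy:
K_e = E - E' = 222.0000 - 122.1099 = 99.8901 keV

(Intermediate values are shown rounded; full precision is carried through to the final answer.)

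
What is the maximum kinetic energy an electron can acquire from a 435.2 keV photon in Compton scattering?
274.2134 keV

Maximum energy transfer occurs at θ = 180° (backscattering).

Initial photon: E₀ = 435.2 keV → λ₀ = 2.8489 pm

Maximum Compton shift (at 180°):
Δλ_max = 2λ_C = 2 × 2.4263 = 4.8526 pm

Final wavelength:
λ' = 2.8489 + 4.8526 = 7.7015 pm

Minimum photon energy (maximum energy to electron):
E'_min = hc/λ' = 160.9866 keV

Maximum electron kinetic energy:
K_max = E₀ - E'_min = 435.2000 - 160.9866 = 274.2134 keV

(Intermediate values are shown rounded; full precision is carried through to the final answer.)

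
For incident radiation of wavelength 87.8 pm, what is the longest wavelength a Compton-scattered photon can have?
92.6526 pm (at θ = 180°)

The Compton shift is Δλ = λ_C(1 − cos θ).

Since cos θ ranges from −1 to 1, the factor (1 − cos θ) ranges from 0 to 2; the maximum shift occurs at θ = 180° (backscattering):
Δλ_max = 2λ_C = 2 × 2.4263 pm = 4.8526 pm

Maximum scattered wavelength:
λ'_max = λ₀ + Δλ_max = 87.8 + 4.8526 = 92.6526 pm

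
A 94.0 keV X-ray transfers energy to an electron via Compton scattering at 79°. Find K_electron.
12.1793 keV

By energy conservation: K_e = E_initial - E_final

First find the scattered photon energy:
Initial wavelength: λ = hc/E = 13.1898 pm
Compton shift: Δλ = λ_C(1 - cos(79°)) = 1.9633 pm
Final wavelength: λ' = 13.1898 + 1.9633 = 15.1532 pm
Final photon energy: E' = hc/λ' = 81.8207 keV

Electron kinetic energy:
K_e = E - E' = 94.0000 - 81.8207 = 12.1793 keV

(Intermediate values are shown rounded; full precision is carried through to the final answer.)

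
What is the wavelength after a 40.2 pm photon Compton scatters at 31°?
40.5466 pm

Using the Compton scattering formula:
λ' = λ + Δλ = λ + λ_C(1 - cos θ)

Given:
- Initial wavelength λ = 40.2 pm
- Scattering angle θ = 31°
- Compton wavelength λ_C ≈ 2.4263 pm

Calculate the shift:
Δλ = 2.4263 × (1 - cos(31°))
Δλ = 2.4263 × 0.1428
Δλ = 0.3466 pm

Final wavelength:
λ' = 40.2 + 0.3466 = 40.5466 pm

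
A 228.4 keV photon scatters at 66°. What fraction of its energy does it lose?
0.2096 (or 20.96%)

Calculate initial and final photon energies:

Initial: E₀ = 228.4 keV → λ₀ = 5.4284 pm
Compton shift: Δλ = 1.4394 pm
Final wavelength: λ' = 6.8678 pm
Final energy: E' = 180.5292 keV

Fractional energy loss:
(E₀ - E')/E₀ = (228.4000 - 180.5292)/228.4000
= 47.8708/228.4000
= 0.2096
= 20.96%

(Intermediate values are shown rounded; full precision is carried through to the final answer.)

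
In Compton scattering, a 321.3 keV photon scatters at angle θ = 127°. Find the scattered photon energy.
160.0761 keV

First convert energy to wavelength:
λ = hc/E, with hc ≈ 1239.842 keV·pm (i.e. 1239.842 eV·nm)

For E = 321.3 keV = 321300 eV:
λ = 1239.842 keV·pm / 321.3 keV
λ = 3.8588 pm

Calculate the Compton shift:
Δλ = λ_C(1 - cos(127°)) = 2.4263 × 1.6018
Δλ = 3.8865 pm

Final wavelength:
λ' = 3.8588 + 3.8865 = 7.7453 pm

Final energy:
E' = hc/λ' = 1239.842 / 7.7453 = 160.0761 keV

(Intermediate values are shown rounded; full precision is carried through to the final answer.)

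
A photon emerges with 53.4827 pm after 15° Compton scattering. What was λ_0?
53.4000 pm

From λ' = λ + Δλ, we have λ = λ' - Δλ

First calculate the Compton shift:
Δλ = λ_C(1 - cos θ)
Δλ = 2.4263 × (1 - cos(15°))
Δλ = 2.4263 × 0.0341
Δλ = 0.0827 pm

Initial wavelength:
λ = λ' - Δλ
λ = 53.4827 - 0.0827
λ = 53.4000 pm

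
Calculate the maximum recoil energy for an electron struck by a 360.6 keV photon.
211.0574 keV

Maximum energy transfer occurs at θ = 180° (backscattering).

Initial photon: E₀ = 360.6 keV → λ₀ = 3.4383 pm

Maximum Compton shift (at 180°):
Δλ_max = 2λ_C = 2 × 2.4263 = 4.8526 pm

Final wavelength:
λ' = 3.4383 + 4.8526 = 8.2909 pm

Minimum photon energy (maximum energy to electron):
E'_min = hc/λ' = 149.5426 keV

Maximum electron kinetic energy:
K_max = E₀ - E'_min = 360.6000 - 149.5426 = 211.0574 keV

(Intermediate values are shown rounded; full precision is carried through to the final answer.)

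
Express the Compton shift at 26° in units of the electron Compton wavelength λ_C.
0.1012 λ_C

The Compton shift formula is:
Δλ = λ_C(1 - cos θ)

Dividing both sides by λ_C:
Δλ/λ_C = 1 - cos θ

For θ = 26°:
Δλ/λ_C = 1 - cos(26°)
Δλ/λ_C = 1 - 0.8988
Δλ/λ_C = 0.1012

This means the shift is 0.1012 × λ_C = 0.2456 pm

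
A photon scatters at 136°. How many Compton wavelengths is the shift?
1.7193 λ_C

The Compton shift formula is:
Δλ = λ_C(1 - cos θ)

Dividing both sides by λ_C:
Δλ/λ_C = 1 - cos θ

For θ = 136°:
Δλ/λ_C = 1 - cos(136°)
Δλ/λ_C = 1 - -0.7193
Δλ/λ_C = 1.7193

This means the shift is 1.7193 × λ_C = 4.1717 pm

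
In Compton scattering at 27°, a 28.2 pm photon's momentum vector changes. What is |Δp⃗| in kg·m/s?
1.0921e-23 kg·m/s

Photon momentum magnitude is p = h/λ.

Initial momentum:
p₀ = h/λ = 6.6261e-34/2.8200e-11 = 2.3497e-23 kg·m/s

After scattering:
λ' = λ + Δλ = 28.2 + 0.2645 = 28.4645 pm
p' = h/λ' = 6.6261e-34/2.8464e-11 = 2.3278e-23 kg·m/s

Momentum is a vector; the scattered photon's direction makes angle θ = 27° with the incident direction. The magnitude of the vector change Δp⃗ = p⃗₀ − p⃗' is found from the law of cosines:
|Δp⃗|² = p₀² + p'² − 2p₀p'cos θ
|Δp⃗|² = (2.3497e-23)² + (2.3278e-23)² − 2·2.3497e-23·2.3278e-23·cos(27°)
|Δp⃗| = 1.0921e-23 kg·m/s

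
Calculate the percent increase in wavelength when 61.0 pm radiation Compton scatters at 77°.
3.0828%

Calculate the Compton shift:
Δλ = λ_C(1 - cos(77°))
Δλ = 2.4263 × (1 - cos(77°))
Δλ = 2.4263 × 0.7750
Δλ = 1.8805 pm

Percentage change:
(Δλ/λ₀) × 100 = (1.8805/61.0) × 100
= 3.0828%

(Intermediate values are shown rounded; full precision is carried through to the final answer.)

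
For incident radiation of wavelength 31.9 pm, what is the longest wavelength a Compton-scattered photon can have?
36.7526 pm (at θ = 180°)

The Compton shift is Δλ = λ_C(1 − cos θ).

Since cos θ ranges from −1 to 1, the factor (1 − cos θ) ranges from 0 to 2; the maximum shift occurs at θ = 180° (backscattering):
Δλ_max = 2λ_C = 2 × 2.4263 pm = 4.8526 pm

Maximum scattered wavelength:
λ'_max = λ₀ + Δλ_max = 31.9 + 4.8526 = 36.7526 pm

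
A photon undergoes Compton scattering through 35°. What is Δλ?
0.4388 pm

Using the Compton scattering formula:
Δλ = λ_C(1 - cos θ)

where λ_C = h/(m_e·c) ≈ 2.4263 pm is the Compton wavelength of an electron.

For θ = 35°:
cos(35°) = 0.8192
1 - cos(35°) = 0.1808

Δλ = 2.4263 × 0.1808
Δλ = 0.4388 pm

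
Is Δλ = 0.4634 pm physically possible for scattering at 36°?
Yes, consistent

Calculate the expected shift for θ = 36°:

Δλ_expected = λ_C(1 - cos(36°))
Δλ_expected = 2.4263 × (1 - cos(36°))
Δλ_expected = 2.4263 × 0.1910
Δλ_expected = 0.4634 pm

Given shift: 0.4634 pm
Expected shift: 0.4634 pm
Difference: 0.0000 pm

The values match. This is consistent with Compton scattering at the stated angle.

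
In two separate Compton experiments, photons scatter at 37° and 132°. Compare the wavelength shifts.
132° produces the larger shift by a factor of 8.289

Calculate both shifts using Δλ = λ_C(1 - cos θ):

For θ₁ = 37°:
Δλ₁ = 2.4263 × (1 - cos(37°))
Δλ₁ = 2.4263 × 0.2014
Δλ₁ = 0.4886 pm

For θ₂ = 132°:
Δλ₂ = 2.4263 × (1 - cos(132°))
Δλ₂ = 2.4263 × 1.6691
Δλ₂ = 4.0498 pm

The 132° angle produces the larger shift.
Ratio: 4.0498/0.4886 = 8.289

(Intermediate values are shown rounded; full precision is carried through to the final answer.)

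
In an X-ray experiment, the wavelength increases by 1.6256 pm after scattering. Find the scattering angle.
70.73°

From the Compton formula Δλ = λ_C(1 - cos θ), we can solve for θ:

cos θ = 1 - Δλ/λ_C

Given:
- Δλ = 1.6256 pm
- λ_C = h/(m_e·c) ≈ 2.42631024 pm

cos θ = 1 - 1.6256/2.42631024
cos θ = 1 - 0.669989
cos θ = 0.330011

θ = arccos(0.330011)
θ = 70.73°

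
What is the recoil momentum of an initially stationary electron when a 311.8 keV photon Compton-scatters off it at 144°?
2.3536e-22 kg·m/s

The electron is initially at rest, so by conservation of momentum:
p⃗_e = p⃗₀ − p⃗'  (incident photon momentum minus scattered photon momentum)

Photon momentum magnitudes (p = h/λ = E/c):
λ₀ = hc/E₀ = 3.9764 pm → p₀ = h/λ₀ = 1.6663e-22 kg·m/s
Δλ = λ_C(1 − cos 144°) = 4.3892 pm
λ' = 8.3656 pm → p' = h/λ' = 7.9206e-23 kg·m/s

The scattered photon makes angle θ = 144° with the incident direction, so by the law of cosines:
|p⃗_e|² = p₀² + p'² − 2p₀p'cos θ
|p⃗_e|² = (1.6663e-22)² + (7.9206e-23)² − 2·1.6663e-22·7.9206e-23·cos(144°)
|p⃗_e| = 2.3536e-22 kg·m/s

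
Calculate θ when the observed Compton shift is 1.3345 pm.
63.26°

From the Compton formula Δλ = λ_C(1 - cos θ), we can solve for θ:

cos θ = 1 - Δλ/λ_C

Given:
- Δλ = 1.3345 pm
- λ_C = h/(m_e·c) ≈ 2.42631024 pm

cos θ = 1 - 1.3345/2.42631024
cos θ = 1 - 0.550012
cos θ = 0.449988

θ = arccos(0.449988)
θ = 63.26°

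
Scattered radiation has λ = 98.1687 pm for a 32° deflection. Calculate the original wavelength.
97.8000 pm

From λ' = λ + Δλ, we have λ = λ' - Δλ

First calculate the Compton shift:
Δλ = λ_C(1 - cos θ)
Δλ = 2.4263 × (1 - cos(32°))
Δλ = 2.4263 × 0.1520
Δλ = 0.3687 pm

Initial wavelength:
λ = λ' - Δλ
λ = 98.1687 - 0.3687
λ = 97.8000 pm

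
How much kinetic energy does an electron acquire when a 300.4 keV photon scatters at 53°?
56.9799 keV

By energy conservation: K_e = E_initial - E_final

First find the scattered photon energy:
Initial wavelength: λ = hc/E = 4.1273 pm
Compton shift: Δλ = λ_C(1 - cos(53°)) = 0.9661 pm
Final wavelength: λ' = 4.1273 + 0.9661 = 5.0934 pm
Final photon energy: E' = hc/λ' = 243.4201 keV

Electron kinetic energy:
K_e = E - E' = 300.4000 - 243.4201 = 56.9799 keV

(Intermediate values are shown rounded; full precision is carried through to the final answer.)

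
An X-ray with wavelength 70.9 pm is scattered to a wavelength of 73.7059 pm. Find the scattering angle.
99.00°

First find the wavelength shift:
Δλ = λ' - λ = 73.7059 - 70.9 = 2.8059 pm

Using Δλ = λ_C(1 - cos θ), with λ_C = h/(m_e·c) ≈ 2.42631024 pm:
cos θ = 1 - Δλ/λ_C
cos θ = 1 - 2.8059/2.42631024
cos θ = -0.156447

θ = arccos(-0.156447)
θ = 99.00°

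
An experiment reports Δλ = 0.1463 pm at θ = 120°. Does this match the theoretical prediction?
No, inconsistent

Calculate the expected shift for θ = 120°:

Δλ_expected = λ_C(1 - cos(120°))
Δλ_expected = 2.4263 × (1 - cos(120°))
Δλ_expected = 2.4263 × 1.5000
Δλ_expected = 3.6395 pm

Given shift: 0.1463 pm
Expected shift: 3.6395 pm
Difference: 3.4931 pm

The values do not match. The given shift corresponds to θ ≈ 20.0°, not 120°.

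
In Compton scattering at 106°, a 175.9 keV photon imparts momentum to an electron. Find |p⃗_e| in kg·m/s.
1.2841e-22 kg·m/s

The electron is initially at rest, so by conservation of momentum:
p⃗_e = p⃗₀ − p⃗'  (incident photon momentum minus scattered photon momentum)

Photon momentum magnitudes (p = h/λ = E/c):
λ₀ = hc/E₀ = 7.0486 pm → p₀ = h/λ₀ = 9.4006e-23 kg·m/s
Δλ = λ_C(1 − cos 106°) = 3.0951 pm
λ' = 10.1437 pm → p' = h/λ' = 6.5322e-23 kg·m/s

The scattered photon makes angle θ = 106° with the incident direction, so by the law of cosines:
|p⃗_e|² = p₀² + p'² − 2p₀p'cos θ
|p⃗_e|² = (9.4006e-23)² + (6.5322e-23)² − 2·9.4006e-23·6.5322e-23·cos(106°)
|p⃗_e| = 1.2841e-22 kg·m/s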